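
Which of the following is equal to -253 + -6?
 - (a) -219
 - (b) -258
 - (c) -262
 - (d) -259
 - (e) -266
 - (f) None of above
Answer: d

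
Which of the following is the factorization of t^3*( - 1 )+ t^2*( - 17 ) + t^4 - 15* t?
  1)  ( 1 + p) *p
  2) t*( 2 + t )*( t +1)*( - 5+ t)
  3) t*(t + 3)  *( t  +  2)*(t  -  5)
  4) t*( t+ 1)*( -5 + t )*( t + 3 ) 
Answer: 4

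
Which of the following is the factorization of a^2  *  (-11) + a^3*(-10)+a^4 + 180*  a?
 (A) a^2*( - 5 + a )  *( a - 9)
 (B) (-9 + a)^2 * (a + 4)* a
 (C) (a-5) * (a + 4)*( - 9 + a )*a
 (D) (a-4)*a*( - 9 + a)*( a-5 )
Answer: C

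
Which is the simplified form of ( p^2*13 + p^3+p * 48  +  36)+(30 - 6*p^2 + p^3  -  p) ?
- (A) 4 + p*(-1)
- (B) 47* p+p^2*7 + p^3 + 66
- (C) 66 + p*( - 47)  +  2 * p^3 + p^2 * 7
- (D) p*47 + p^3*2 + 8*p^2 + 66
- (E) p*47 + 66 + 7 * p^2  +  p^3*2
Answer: E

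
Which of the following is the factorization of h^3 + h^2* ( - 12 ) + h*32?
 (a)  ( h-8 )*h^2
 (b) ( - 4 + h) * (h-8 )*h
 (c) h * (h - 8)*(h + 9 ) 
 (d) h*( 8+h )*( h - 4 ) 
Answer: b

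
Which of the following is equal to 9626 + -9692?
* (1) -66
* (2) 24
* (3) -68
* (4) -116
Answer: 1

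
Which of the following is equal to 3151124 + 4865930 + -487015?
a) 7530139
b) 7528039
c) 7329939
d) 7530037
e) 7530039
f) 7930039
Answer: e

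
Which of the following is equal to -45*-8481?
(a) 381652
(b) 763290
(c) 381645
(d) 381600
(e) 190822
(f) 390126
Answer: c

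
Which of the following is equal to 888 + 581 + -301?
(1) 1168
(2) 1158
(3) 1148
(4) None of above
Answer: 1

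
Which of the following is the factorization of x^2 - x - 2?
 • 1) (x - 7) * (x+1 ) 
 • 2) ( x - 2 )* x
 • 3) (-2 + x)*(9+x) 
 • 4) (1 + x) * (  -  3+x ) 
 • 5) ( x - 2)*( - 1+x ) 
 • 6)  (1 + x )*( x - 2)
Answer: 6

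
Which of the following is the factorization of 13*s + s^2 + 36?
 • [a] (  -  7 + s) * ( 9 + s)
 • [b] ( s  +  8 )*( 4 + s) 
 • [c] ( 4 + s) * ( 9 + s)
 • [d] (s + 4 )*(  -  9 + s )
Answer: c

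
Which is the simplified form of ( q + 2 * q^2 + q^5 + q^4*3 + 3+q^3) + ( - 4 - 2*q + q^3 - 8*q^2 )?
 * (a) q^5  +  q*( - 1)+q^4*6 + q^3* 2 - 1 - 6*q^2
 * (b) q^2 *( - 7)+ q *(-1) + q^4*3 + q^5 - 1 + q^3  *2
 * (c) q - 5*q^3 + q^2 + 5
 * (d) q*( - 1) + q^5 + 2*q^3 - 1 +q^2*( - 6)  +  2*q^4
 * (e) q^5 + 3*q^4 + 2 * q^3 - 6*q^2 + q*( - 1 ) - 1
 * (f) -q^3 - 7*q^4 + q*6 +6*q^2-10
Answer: e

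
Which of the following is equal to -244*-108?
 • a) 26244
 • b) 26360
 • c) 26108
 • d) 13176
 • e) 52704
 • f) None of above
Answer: f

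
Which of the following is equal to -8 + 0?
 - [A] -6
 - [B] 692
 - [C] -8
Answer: C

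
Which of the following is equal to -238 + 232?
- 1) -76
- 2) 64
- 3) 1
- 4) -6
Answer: 4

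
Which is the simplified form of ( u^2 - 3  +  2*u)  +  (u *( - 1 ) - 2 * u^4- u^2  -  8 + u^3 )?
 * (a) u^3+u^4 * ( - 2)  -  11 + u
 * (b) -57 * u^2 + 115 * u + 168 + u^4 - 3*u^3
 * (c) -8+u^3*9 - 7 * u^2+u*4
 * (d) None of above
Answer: a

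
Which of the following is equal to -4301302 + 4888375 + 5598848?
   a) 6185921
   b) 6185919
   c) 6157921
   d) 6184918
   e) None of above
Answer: a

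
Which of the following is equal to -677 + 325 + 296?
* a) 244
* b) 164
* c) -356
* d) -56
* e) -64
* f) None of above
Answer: d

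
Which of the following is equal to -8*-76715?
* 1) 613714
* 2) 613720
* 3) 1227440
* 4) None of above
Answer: 2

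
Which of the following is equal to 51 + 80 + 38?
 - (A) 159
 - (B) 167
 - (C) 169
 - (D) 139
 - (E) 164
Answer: C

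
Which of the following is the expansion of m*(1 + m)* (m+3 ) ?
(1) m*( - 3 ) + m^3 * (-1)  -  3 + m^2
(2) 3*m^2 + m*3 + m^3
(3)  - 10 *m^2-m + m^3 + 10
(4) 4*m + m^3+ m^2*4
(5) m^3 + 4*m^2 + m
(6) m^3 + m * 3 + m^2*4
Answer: 6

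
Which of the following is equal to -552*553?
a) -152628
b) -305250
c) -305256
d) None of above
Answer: c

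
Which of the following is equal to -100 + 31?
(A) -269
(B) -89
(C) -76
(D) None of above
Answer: D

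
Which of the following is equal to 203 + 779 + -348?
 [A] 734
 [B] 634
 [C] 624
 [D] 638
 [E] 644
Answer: B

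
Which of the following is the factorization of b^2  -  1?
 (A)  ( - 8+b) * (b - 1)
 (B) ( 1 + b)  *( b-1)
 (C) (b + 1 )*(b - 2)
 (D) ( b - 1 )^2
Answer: B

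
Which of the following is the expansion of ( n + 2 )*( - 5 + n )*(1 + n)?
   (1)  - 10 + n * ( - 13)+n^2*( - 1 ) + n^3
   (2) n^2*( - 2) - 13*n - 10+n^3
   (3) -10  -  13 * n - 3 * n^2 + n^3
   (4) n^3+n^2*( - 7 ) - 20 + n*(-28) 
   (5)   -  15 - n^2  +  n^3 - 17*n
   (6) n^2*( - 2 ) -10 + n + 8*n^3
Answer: 2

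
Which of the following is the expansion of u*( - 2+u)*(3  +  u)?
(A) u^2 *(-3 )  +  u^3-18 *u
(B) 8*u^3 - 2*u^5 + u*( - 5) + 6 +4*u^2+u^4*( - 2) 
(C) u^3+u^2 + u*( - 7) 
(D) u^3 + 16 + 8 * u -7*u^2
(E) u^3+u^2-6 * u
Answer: E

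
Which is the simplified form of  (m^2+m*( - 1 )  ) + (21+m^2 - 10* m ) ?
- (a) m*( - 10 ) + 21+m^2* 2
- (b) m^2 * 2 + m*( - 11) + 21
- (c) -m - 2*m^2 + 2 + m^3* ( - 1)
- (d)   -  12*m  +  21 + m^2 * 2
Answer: b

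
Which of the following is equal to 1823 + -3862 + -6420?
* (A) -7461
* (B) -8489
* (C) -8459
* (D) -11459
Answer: C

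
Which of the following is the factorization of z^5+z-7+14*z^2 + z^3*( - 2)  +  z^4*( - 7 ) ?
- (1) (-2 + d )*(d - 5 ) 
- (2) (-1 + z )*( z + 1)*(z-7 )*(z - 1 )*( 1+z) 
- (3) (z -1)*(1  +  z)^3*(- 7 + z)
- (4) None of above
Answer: 2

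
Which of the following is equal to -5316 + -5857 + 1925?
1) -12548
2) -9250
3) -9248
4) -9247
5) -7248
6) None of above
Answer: 3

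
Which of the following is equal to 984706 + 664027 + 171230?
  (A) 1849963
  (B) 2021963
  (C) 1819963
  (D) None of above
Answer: C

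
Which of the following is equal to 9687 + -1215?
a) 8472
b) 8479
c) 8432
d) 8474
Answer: a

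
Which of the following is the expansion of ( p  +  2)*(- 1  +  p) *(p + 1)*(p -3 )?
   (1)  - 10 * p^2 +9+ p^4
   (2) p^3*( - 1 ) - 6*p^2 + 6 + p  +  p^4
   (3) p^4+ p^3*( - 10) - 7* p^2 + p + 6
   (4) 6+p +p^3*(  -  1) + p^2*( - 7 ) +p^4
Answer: 4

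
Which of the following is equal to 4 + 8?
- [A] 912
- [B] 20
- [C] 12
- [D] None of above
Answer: C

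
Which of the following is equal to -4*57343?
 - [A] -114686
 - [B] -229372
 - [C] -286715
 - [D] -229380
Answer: B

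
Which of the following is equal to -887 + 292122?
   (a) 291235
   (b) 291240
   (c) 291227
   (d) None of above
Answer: a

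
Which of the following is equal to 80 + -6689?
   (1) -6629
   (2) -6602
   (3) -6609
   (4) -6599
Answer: 3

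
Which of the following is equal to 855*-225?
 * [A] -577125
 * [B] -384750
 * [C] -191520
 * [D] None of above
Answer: D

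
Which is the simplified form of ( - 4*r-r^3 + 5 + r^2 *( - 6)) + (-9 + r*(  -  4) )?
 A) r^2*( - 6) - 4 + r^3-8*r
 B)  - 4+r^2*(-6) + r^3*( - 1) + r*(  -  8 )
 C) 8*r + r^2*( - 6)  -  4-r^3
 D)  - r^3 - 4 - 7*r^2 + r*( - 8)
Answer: B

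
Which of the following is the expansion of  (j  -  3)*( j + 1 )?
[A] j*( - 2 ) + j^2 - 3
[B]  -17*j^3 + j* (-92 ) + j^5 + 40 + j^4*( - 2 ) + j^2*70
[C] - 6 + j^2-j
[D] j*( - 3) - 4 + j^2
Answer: A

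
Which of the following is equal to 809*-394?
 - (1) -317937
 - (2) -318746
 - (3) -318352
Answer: 2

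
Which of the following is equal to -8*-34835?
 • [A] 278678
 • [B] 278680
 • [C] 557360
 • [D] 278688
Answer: B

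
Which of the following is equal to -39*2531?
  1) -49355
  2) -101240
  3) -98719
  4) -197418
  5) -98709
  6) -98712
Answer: 5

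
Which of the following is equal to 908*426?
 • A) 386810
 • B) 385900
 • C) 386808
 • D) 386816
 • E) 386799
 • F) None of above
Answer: C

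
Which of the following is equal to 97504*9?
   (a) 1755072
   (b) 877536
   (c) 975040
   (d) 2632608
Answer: b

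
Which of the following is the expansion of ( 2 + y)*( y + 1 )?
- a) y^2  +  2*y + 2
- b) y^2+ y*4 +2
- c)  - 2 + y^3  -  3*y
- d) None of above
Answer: d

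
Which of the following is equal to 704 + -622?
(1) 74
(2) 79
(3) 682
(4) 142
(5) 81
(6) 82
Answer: 6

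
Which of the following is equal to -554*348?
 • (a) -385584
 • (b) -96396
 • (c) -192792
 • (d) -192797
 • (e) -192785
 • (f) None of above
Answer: c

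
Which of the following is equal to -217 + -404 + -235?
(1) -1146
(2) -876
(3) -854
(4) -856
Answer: 4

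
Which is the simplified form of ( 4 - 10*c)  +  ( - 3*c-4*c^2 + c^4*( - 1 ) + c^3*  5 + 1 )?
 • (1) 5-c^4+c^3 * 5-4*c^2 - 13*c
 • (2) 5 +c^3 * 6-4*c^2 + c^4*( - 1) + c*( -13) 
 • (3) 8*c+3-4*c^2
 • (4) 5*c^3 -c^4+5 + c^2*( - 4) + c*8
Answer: 1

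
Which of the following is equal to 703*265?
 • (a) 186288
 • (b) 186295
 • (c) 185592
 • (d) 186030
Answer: b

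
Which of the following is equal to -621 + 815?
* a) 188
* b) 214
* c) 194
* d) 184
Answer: c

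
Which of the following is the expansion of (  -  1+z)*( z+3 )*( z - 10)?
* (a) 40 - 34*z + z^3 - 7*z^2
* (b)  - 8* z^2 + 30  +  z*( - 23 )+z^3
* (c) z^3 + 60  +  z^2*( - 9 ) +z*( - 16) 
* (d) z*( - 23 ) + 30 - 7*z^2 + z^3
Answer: b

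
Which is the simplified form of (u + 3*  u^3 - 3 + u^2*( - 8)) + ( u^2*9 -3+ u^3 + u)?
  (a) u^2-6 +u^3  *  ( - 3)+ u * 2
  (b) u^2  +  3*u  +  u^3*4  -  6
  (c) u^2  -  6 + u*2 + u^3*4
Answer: c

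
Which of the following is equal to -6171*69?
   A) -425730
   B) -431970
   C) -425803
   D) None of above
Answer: D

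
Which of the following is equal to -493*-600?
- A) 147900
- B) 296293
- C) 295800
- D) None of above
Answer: C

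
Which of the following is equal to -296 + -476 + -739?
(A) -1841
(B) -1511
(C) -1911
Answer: B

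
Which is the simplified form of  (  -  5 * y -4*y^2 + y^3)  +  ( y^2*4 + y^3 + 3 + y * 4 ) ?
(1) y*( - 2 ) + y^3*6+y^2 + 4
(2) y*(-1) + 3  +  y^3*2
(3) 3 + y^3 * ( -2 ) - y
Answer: 2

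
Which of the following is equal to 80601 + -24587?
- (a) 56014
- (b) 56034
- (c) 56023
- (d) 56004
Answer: a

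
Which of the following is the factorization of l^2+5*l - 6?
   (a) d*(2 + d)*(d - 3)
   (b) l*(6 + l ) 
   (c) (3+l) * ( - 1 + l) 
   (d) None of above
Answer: d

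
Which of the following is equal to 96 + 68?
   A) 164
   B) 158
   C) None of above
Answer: A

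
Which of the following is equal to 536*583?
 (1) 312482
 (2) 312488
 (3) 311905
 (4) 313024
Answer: 2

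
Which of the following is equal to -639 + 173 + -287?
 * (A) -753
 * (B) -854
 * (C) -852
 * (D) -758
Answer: A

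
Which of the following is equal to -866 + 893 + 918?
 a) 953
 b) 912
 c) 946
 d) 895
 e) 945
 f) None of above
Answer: e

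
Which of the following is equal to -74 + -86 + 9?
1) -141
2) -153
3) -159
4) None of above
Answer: 4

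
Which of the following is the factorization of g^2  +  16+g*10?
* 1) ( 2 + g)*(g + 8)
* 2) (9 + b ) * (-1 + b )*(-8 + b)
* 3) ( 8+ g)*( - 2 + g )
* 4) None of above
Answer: 1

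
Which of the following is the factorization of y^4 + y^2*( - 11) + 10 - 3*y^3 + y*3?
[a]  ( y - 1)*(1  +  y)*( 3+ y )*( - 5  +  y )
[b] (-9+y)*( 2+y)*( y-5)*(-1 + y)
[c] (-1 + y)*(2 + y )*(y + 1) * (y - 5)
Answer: c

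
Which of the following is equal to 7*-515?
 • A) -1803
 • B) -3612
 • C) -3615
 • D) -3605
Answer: D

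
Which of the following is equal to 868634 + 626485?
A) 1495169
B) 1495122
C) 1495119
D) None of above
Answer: C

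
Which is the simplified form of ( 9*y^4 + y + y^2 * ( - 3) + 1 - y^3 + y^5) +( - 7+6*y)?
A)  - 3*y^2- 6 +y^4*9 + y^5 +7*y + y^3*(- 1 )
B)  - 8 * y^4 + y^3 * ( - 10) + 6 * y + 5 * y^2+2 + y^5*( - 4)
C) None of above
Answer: A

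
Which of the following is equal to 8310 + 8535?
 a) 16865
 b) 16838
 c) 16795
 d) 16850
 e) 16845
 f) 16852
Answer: e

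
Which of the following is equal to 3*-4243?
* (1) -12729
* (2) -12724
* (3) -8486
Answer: 1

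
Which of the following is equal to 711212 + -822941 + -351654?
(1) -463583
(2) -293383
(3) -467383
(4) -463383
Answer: 4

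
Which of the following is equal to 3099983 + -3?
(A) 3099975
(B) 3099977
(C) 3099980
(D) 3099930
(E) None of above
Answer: C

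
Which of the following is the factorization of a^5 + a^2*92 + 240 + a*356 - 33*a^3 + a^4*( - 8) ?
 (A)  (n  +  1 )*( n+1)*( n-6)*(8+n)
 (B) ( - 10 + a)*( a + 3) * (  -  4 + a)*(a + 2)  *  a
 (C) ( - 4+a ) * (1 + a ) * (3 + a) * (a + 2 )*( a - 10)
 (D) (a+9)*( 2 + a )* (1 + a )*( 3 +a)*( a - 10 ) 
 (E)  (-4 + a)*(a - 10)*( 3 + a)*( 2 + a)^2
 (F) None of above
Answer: C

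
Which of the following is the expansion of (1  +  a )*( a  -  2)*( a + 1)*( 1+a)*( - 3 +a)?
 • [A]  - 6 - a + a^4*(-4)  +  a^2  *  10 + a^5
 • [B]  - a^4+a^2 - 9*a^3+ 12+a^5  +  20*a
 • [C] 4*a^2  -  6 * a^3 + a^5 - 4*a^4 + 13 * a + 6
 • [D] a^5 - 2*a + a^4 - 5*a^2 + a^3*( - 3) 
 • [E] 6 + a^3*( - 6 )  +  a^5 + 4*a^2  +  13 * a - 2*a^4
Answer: E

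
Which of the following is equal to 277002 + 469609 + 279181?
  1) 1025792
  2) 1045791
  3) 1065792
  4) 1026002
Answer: 1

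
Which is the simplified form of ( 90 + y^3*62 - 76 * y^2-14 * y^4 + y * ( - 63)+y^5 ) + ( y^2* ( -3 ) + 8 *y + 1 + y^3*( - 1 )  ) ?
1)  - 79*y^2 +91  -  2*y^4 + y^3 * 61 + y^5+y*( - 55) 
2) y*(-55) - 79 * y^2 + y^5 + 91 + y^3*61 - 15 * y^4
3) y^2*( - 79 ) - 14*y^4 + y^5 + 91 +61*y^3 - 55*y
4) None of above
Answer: 3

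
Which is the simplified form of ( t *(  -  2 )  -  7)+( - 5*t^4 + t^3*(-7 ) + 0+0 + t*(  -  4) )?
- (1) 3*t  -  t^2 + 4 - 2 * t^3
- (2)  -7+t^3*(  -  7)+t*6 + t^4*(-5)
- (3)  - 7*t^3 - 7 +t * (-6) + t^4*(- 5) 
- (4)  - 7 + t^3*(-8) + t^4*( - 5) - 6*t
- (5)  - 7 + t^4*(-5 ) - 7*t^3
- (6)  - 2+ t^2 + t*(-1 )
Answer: 3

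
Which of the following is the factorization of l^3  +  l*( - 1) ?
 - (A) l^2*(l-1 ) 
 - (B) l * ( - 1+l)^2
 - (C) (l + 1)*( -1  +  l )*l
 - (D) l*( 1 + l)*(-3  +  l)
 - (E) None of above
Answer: C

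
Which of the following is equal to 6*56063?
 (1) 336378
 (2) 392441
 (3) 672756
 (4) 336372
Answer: 1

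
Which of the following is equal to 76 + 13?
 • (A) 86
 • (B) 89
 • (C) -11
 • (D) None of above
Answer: B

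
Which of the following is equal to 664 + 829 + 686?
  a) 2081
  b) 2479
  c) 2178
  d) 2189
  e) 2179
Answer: e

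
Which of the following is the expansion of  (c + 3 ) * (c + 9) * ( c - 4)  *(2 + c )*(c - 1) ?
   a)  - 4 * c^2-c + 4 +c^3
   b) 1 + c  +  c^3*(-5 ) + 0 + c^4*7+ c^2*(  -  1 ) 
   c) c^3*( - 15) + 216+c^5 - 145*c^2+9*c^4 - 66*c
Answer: c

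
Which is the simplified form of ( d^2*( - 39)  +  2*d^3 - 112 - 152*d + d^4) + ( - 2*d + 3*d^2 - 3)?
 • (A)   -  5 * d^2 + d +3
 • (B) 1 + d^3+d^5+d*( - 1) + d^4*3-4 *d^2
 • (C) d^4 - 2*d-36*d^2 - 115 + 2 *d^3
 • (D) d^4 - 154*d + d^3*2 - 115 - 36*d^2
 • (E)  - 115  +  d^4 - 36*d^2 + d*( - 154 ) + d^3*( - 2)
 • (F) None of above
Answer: D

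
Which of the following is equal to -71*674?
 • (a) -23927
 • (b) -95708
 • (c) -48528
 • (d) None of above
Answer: d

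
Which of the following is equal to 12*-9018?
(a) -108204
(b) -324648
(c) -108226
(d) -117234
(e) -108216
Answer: e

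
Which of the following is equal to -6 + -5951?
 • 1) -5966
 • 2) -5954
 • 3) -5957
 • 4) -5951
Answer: 3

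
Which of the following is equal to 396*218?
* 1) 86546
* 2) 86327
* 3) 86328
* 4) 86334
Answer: 3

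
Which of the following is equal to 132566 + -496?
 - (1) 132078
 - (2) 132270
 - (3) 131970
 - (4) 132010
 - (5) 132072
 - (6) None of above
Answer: 6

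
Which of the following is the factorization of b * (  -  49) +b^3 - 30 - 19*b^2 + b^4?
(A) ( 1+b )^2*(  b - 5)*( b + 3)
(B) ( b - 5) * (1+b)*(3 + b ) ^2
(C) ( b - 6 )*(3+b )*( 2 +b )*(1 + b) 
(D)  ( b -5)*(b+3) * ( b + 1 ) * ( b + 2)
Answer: D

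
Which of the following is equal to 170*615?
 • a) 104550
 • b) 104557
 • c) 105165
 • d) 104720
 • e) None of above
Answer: a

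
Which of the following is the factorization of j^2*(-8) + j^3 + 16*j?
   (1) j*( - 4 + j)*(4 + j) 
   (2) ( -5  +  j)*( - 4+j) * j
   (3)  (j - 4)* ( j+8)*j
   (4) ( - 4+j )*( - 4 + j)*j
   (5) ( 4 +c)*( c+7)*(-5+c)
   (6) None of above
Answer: 4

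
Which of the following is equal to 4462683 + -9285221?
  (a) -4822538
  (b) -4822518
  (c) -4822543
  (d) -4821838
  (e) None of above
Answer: a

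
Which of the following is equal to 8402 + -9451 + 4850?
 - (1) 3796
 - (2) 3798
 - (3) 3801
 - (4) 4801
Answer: 3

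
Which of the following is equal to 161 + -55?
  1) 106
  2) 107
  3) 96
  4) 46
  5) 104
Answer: 1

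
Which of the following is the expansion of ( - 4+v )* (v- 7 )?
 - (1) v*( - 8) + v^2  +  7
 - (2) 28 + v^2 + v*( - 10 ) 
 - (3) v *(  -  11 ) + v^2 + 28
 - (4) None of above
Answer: 3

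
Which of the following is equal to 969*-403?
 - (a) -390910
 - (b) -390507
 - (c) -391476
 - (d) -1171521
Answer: b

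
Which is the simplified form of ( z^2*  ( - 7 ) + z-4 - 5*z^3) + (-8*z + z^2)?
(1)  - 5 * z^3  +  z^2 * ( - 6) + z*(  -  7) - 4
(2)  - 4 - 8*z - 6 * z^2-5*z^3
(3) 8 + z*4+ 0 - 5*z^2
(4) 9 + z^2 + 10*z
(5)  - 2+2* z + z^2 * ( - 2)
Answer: 1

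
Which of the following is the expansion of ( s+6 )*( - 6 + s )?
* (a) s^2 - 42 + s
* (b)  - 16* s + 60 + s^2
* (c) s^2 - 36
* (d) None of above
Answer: c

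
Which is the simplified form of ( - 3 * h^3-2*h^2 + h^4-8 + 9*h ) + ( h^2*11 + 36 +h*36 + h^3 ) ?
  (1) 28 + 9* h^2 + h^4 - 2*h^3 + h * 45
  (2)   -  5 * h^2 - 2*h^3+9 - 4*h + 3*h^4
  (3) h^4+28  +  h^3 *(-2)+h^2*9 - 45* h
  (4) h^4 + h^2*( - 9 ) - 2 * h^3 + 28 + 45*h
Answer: 1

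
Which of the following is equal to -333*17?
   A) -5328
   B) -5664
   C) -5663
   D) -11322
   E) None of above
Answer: E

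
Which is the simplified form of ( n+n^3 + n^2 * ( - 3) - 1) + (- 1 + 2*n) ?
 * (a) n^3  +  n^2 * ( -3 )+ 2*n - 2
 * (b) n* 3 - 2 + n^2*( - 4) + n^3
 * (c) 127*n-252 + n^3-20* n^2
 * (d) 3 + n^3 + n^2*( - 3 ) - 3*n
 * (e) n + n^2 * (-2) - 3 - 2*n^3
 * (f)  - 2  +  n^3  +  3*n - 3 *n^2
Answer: f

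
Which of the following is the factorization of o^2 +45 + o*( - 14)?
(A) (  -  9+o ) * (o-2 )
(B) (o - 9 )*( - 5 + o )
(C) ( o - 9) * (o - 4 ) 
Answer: B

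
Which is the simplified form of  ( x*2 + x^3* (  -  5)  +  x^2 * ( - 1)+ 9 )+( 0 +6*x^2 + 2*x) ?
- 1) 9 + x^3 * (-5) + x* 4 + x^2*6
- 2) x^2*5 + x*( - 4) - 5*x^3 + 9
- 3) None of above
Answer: 3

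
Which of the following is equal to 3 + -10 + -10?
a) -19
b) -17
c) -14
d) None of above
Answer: b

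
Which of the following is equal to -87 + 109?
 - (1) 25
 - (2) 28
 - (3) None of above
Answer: 3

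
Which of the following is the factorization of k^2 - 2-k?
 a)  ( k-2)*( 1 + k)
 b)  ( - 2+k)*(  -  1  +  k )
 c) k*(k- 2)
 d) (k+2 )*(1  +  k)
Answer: a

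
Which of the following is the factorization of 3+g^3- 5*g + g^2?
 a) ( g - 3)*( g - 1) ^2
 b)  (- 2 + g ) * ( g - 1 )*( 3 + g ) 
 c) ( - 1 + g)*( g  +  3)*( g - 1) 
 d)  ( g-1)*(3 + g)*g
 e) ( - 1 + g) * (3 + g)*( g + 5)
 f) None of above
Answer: c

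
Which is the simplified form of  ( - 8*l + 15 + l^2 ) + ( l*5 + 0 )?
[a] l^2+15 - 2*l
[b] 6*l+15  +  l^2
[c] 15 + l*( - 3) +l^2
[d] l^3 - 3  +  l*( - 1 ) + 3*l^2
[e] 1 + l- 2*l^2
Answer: c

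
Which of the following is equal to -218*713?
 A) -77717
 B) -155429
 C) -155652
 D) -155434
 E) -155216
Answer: D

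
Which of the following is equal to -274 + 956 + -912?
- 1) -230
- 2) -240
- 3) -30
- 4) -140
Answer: 1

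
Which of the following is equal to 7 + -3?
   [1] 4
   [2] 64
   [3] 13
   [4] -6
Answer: 1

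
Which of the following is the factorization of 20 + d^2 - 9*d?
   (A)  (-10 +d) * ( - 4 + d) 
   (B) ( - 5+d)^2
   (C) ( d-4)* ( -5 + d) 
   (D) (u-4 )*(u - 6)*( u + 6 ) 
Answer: C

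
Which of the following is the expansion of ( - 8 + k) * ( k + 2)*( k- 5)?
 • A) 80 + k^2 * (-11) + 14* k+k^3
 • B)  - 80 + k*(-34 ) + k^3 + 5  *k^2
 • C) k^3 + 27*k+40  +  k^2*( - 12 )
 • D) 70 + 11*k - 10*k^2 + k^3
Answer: A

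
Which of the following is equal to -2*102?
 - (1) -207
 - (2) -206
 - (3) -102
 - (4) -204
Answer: 4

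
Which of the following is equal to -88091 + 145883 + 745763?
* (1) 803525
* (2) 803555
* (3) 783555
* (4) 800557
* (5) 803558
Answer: 2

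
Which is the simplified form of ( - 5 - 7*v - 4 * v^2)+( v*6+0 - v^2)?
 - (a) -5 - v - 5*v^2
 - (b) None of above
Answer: a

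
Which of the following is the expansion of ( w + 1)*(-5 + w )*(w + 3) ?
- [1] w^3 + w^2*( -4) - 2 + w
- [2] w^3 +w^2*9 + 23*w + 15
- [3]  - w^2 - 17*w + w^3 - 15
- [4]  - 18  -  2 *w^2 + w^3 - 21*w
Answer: 3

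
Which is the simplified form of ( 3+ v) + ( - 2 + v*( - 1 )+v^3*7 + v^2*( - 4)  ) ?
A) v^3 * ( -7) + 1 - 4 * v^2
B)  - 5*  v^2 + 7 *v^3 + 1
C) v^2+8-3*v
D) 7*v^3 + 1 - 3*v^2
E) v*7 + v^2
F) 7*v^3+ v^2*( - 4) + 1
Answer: F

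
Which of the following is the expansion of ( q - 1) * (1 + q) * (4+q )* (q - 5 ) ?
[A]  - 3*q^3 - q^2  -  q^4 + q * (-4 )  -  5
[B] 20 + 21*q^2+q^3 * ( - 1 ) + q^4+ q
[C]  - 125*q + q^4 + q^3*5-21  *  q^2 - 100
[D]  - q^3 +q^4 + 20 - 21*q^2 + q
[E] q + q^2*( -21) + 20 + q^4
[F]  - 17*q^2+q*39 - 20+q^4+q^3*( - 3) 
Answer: D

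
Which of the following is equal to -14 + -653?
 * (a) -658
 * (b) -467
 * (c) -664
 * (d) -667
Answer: d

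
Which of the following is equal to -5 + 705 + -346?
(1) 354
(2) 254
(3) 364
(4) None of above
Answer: 1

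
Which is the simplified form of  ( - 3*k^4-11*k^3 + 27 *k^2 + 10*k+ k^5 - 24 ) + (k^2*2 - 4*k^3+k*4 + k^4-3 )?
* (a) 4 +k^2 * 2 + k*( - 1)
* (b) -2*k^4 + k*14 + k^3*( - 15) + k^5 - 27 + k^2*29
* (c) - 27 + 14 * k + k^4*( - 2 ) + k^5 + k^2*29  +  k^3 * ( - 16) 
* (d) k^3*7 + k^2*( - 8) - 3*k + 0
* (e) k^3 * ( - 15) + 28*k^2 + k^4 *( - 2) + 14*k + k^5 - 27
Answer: b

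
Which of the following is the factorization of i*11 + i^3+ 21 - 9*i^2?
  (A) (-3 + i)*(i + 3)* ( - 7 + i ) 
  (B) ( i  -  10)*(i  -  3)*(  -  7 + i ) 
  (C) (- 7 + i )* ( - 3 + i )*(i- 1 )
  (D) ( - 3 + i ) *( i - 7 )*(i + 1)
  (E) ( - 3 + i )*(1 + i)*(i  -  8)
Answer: D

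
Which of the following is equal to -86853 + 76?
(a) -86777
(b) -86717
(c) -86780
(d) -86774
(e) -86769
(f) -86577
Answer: a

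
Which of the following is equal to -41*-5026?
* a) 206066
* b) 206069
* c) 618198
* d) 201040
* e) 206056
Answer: a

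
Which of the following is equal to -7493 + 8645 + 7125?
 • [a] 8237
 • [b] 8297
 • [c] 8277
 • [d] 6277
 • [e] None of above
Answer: c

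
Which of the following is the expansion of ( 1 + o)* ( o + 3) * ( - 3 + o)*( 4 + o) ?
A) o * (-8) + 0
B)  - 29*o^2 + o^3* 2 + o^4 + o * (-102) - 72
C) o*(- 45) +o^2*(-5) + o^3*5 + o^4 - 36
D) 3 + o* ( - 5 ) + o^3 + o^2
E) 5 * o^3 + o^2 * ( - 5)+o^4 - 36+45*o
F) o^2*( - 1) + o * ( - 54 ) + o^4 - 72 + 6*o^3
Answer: C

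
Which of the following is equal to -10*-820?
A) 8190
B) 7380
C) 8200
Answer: C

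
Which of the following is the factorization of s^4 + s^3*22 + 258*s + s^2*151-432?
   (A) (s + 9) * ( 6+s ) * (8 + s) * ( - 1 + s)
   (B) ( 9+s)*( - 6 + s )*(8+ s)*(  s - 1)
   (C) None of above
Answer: A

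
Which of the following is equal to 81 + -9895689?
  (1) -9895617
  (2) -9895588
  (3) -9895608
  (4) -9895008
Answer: 3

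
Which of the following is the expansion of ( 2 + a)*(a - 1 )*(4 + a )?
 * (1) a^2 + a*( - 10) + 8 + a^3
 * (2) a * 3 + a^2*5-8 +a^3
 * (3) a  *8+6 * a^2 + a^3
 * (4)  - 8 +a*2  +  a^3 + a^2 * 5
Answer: 4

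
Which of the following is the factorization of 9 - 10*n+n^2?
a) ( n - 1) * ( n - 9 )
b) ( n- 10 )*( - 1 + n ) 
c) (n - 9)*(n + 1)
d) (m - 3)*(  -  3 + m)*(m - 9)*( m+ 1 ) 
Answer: a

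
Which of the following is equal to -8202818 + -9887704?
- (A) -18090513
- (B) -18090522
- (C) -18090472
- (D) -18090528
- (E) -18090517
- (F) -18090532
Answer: B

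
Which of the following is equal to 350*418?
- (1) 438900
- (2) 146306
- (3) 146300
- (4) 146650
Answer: 3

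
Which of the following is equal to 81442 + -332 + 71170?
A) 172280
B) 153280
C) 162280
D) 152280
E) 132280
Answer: D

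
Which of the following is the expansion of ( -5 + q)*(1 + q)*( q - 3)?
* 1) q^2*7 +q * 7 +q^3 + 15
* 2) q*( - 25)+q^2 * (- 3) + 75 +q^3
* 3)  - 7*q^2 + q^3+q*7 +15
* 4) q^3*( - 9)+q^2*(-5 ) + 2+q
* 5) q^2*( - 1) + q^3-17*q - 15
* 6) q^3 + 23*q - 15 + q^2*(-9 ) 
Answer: 3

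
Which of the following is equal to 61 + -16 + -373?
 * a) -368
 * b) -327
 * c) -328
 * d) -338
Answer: c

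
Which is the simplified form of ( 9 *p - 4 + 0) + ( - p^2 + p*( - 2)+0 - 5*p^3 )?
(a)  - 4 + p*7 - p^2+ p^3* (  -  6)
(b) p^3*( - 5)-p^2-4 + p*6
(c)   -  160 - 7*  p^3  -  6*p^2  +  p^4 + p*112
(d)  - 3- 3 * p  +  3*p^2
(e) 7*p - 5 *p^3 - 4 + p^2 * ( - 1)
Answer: e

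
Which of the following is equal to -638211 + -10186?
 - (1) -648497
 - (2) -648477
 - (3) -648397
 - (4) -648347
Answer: 3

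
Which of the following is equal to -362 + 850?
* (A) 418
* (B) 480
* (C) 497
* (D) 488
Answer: D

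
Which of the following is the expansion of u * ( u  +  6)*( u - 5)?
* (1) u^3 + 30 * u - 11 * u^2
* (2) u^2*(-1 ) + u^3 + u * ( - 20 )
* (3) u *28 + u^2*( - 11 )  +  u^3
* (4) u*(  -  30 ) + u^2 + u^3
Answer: 4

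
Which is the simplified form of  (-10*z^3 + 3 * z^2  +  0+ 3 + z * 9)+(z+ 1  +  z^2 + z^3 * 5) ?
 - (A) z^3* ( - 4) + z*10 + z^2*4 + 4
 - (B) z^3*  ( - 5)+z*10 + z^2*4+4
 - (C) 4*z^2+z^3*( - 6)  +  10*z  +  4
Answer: B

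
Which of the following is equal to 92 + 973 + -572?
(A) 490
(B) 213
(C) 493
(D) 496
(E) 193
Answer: C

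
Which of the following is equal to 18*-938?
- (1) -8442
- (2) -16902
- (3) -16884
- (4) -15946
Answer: 3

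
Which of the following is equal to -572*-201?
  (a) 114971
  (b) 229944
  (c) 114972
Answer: c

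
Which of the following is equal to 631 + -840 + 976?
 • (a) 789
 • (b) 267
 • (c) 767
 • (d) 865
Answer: c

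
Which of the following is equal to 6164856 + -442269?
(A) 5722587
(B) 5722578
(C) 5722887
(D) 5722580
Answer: A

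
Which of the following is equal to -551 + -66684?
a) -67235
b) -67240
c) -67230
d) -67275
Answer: a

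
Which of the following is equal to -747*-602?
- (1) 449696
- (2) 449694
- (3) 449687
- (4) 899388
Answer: 2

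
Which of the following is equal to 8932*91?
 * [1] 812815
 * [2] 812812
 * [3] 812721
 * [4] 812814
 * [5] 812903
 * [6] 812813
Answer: 2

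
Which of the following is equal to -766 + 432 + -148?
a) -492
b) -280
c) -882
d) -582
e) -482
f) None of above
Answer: e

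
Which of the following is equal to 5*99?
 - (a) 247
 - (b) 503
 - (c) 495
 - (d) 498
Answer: c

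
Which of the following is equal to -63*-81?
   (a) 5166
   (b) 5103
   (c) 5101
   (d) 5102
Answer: b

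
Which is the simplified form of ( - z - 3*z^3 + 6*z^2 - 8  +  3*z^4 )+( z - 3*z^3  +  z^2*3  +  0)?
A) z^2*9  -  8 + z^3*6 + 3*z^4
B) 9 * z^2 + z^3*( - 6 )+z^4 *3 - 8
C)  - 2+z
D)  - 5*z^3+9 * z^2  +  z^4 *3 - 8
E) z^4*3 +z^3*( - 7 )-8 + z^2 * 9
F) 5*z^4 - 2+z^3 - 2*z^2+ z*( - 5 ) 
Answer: B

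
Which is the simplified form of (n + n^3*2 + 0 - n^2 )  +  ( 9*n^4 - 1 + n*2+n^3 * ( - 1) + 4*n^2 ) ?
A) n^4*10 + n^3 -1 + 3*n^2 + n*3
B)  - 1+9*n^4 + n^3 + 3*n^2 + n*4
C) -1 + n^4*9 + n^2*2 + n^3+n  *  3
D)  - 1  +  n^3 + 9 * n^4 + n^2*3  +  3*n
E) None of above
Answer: D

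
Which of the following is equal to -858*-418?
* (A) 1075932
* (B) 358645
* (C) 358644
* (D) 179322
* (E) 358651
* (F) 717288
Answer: C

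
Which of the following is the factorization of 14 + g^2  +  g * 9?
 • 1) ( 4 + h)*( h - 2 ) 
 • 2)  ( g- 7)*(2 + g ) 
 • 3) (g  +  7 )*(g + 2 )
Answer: 3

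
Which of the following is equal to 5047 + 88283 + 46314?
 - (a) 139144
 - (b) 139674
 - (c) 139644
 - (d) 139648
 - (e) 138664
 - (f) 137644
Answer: c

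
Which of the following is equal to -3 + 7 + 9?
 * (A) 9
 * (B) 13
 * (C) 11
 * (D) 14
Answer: B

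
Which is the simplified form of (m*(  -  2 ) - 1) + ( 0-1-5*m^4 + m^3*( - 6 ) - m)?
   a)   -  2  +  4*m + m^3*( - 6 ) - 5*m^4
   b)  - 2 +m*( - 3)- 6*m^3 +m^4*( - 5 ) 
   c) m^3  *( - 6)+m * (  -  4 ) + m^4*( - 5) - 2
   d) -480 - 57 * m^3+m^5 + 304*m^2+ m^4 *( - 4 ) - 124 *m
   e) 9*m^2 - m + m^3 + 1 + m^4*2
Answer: b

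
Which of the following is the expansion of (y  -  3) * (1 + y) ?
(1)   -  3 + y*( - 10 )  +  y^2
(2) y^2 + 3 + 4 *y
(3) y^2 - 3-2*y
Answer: 3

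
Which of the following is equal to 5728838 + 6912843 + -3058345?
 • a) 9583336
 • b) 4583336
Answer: a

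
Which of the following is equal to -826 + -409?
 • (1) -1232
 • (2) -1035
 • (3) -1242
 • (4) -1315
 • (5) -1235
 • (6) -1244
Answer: 5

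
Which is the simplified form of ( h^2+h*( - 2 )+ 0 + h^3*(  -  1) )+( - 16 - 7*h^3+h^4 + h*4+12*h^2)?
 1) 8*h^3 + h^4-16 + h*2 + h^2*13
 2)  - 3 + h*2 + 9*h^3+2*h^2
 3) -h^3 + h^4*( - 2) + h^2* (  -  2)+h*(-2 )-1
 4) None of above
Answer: 4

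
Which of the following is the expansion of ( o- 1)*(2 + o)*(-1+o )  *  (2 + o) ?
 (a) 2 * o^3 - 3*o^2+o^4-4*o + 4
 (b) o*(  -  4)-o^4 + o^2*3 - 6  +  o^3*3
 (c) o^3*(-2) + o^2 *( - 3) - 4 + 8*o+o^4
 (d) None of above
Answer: a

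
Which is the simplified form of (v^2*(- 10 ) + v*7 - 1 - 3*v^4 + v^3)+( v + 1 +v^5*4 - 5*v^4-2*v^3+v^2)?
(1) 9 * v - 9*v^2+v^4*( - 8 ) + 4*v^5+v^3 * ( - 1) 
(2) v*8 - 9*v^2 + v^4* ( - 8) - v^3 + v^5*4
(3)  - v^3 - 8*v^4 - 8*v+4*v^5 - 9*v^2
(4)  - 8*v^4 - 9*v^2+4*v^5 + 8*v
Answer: 2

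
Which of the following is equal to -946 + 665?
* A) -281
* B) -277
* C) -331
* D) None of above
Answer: A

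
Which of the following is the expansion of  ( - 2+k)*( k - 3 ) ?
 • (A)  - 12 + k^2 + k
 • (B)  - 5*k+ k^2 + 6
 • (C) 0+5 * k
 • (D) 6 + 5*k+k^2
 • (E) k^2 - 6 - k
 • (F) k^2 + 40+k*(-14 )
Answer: B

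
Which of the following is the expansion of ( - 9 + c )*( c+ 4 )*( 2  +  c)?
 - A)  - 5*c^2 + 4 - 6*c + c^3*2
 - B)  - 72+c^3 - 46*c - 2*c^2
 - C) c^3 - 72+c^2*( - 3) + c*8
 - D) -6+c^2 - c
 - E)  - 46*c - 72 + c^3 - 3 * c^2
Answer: E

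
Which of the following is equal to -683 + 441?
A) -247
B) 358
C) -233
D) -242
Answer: D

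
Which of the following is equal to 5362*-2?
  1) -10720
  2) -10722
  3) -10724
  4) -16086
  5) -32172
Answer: 3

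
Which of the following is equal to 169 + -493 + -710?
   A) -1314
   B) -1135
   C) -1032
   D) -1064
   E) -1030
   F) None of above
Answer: F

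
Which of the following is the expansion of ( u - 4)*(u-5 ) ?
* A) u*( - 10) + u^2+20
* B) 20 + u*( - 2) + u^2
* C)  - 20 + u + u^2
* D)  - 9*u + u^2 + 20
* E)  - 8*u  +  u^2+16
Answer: D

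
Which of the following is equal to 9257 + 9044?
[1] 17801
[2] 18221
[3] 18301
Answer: 3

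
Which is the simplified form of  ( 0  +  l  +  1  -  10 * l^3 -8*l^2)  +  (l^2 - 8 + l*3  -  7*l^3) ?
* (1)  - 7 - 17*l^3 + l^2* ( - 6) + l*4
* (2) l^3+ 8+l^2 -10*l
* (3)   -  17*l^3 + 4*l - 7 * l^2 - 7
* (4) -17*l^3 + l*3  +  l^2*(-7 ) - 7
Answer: 3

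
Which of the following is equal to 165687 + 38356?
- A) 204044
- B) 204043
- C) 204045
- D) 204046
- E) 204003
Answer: B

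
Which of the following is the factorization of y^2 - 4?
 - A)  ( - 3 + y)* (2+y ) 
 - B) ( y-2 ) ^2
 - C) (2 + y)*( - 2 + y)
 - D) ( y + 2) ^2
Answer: C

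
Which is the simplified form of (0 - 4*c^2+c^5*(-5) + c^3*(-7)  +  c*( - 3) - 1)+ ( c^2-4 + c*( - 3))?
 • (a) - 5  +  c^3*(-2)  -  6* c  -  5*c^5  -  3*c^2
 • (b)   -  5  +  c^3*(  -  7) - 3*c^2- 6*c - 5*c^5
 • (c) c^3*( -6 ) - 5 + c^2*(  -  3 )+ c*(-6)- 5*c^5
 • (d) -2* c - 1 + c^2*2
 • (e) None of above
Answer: b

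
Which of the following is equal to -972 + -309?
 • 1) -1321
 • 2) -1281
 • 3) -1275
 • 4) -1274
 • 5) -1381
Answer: 2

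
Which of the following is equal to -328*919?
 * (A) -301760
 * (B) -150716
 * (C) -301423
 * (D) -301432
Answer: D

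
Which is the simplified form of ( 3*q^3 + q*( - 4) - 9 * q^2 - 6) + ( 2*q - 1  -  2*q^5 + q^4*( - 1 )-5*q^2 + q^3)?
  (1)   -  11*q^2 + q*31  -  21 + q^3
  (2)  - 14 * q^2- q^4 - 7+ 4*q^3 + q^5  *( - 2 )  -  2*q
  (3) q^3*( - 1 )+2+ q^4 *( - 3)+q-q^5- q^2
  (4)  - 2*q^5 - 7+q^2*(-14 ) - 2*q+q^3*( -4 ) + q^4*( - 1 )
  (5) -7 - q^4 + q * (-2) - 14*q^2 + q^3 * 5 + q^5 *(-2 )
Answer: 2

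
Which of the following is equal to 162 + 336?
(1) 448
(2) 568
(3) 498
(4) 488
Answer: 3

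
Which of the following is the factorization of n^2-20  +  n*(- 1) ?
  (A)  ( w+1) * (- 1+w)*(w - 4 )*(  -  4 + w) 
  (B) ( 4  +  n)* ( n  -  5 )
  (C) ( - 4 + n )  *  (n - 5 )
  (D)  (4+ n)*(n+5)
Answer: B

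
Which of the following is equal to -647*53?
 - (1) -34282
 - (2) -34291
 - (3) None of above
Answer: 2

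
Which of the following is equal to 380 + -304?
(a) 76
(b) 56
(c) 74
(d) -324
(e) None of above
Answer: a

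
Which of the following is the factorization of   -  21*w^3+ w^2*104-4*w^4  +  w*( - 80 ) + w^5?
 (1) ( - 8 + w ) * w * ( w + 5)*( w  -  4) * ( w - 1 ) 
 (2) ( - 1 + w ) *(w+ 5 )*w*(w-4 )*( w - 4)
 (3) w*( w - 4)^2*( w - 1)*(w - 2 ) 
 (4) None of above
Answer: 2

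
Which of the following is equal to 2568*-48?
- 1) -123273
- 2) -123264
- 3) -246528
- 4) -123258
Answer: 2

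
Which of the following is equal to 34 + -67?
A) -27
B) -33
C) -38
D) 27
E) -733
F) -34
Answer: B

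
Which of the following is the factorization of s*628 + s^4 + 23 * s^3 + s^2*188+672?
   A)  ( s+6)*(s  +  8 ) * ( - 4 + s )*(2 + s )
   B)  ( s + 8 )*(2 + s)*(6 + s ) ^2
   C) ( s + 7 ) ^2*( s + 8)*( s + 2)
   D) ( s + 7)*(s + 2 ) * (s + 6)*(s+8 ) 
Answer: D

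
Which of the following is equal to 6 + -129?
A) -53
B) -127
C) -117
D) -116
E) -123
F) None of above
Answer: E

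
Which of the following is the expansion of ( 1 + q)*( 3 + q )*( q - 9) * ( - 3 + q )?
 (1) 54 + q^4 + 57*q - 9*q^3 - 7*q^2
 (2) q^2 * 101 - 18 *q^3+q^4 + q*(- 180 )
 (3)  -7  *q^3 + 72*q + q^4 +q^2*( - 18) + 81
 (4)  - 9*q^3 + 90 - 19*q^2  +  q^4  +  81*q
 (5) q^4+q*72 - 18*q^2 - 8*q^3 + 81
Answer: 5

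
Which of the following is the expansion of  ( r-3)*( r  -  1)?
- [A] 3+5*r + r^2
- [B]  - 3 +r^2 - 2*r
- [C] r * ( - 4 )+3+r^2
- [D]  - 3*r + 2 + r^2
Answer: C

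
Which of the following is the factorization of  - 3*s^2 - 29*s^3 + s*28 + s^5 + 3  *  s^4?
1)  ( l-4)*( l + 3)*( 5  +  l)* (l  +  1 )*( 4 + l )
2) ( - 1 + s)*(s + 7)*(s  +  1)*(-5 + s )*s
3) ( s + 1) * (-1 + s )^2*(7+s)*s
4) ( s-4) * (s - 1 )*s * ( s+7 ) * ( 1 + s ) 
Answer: 4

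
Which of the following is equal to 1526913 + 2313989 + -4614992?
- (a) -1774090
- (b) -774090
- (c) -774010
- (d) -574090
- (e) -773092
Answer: b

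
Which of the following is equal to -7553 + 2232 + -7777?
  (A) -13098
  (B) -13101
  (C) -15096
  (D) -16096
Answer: A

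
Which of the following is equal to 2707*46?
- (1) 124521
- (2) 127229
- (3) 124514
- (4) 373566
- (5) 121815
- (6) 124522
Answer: 6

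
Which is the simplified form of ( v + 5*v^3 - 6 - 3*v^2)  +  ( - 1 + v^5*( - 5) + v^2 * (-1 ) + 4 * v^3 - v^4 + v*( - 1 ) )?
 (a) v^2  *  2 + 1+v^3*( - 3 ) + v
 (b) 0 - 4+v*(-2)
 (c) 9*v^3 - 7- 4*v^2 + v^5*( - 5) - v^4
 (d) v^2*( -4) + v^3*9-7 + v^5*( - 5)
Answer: c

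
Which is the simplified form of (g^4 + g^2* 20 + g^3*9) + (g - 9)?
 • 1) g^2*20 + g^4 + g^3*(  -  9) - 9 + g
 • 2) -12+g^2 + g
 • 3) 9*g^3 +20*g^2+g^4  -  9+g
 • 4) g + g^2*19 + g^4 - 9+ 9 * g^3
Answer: 3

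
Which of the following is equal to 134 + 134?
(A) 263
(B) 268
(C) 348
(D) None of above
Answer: B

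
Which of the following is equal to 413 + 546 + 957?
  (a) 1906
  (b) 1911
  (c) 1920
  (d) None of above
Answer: d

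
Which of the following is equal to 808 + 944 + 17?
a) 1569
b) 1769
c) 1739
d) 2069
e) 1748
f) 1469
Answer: b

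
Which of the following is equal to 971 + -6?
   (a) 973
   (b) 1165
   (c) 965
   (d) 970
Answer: c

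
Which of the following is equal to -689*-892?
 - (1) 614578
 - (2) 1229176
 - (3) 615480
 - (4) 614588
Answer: 4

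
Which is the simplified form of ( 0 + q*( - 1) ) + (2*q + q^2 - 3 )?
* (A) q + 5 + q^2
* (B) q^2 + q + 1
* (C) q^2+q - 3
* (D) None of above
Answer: C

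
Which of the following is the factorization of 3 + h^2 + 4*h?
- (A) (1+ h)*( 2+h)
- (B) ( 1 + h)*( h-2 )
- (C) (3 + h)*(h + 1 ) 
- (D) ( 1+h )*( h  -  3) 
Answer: C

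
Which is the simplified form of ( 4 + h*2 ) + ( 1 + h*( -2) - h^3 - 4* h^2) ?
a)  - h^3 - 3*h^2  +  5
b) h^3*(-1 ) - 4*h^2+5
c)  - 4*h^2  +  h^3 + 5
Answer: b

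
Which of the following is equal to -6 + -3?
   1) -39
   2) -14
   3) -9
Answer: 3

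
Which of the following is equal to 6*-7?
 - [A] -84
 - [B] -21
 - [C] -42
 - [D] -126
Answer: C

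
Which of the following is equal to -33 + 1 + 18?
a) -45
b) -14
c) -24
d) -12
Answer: b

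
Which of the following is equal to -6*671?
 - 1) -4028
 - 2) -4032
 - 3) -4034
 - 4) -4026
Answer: 4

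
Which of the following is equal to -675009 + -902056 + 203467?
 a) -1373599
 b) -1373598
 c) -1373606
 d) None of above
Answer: b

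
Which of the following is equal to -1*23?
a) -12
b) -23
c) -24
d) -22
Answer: b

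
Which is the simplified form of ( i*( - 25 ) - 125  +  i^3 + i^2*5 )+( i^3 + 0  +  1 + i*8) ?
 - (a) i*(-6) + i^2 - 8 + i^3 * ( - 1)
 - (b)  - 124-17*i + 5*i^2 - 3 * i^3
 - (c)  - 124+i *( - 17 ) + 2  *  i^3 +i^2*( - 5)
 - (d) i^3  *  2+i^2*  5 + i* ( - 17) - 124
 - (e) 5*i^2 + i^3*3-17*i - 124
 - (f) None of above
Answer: d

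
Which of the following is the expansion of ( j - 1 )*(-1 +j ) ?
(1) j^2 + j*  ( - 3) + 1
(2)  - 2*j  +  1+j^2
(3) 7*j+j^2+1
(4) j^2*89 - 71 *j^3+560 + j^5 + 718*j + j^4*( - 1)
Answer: 2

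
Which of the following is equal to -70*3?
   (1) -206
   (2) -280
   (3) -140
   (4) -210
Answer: 4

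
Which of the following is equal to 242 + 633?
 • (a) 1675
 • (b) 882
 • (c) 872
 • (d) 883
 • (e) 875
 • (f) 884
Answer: e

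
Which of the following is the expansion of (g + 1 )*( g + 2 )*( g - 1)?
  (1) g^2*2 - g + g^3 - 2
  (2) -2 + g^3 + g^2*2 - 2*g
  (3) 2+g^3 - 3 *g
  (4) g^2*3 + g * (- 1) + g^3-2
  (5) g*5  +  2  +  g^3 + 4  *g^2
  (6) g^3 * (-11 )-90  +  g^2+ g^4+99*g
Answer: 1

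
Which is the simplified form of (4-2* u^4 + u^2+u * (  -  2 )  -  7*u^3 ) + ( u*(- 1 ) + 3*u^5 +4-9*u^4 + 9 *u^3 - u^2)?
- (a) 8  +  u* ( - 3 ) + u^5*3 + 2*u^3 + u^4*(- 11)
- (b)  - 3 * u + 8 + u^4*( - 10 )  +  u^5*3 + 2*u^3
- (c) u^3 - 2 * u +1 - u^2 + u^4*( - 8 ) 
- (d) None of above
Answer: a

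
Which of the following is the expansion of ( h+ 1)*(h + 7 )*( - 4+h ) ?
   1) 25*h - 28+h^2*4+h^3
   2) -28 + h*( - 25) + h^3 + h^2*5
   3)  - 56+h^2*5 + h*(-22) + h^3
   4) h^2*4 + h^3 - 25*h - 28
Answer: 4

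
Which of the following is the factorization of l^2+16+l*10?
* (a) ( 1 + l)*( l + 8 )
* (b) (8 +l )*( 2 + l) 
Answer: b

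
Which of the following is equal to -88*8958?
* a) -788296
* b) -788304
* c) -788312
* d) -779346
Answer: b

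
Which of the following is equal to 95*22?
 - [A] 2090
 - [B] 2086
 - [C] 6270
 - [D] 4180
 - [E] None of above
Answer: A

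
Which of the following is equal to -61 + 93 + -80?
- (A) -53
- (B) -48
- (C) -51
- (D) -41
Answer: B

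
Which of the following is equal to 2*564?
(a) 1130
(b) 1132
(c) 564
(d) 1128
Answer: d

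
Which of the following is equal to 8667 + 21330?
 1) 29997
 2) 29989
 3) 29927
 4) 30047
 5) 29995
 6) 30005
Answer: 1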